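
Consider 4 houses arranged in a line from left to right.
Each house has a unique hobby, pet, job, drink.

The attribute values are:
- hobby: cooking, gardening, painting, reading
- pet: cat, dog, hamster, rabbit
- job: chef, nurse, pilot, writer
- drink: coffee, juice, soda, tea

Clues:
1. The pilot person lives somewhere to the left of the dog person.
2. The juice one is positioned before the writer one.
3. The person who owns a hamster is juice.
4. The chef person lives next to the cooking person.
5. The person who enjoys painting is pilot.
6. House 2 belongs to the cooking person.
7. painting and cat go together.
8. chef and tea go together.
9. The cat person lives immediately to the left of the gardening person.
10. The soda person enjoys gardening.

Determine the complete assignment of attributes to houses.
Solution:

House | Hobby | Pet | Job | Drink
---------------------------------
  1   | reading | rabbit | chef | tea
  2   | cooking | hamster | nurse | juice
  3   | painting | cat | pilot | coffee
  4   | gardening | dog | writer | soda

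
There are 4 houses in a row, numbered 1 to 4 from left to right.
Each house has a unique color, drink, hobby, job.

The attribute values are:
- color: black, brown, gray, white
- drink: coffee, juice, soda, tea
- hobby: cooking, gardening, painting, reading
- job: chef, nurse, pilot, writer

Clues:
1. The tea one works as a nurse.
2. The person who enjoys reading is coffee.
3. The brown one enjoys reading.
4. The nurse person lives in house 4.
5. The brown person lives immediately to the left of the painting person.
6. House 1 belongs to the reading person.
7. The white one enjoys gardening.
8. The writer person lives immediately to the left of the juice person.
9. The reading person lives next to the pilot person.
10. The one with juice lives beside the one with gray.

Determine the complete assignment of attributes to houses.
Solution:

House | Color | Drink | Hobby | Job
-----------------------------------
  1   | brown | coffee | reading | writer
  2   | black | juice | painting | pilot
  3   | gray | soda | cooking | chef
  4   | white | tea | gardening | nurse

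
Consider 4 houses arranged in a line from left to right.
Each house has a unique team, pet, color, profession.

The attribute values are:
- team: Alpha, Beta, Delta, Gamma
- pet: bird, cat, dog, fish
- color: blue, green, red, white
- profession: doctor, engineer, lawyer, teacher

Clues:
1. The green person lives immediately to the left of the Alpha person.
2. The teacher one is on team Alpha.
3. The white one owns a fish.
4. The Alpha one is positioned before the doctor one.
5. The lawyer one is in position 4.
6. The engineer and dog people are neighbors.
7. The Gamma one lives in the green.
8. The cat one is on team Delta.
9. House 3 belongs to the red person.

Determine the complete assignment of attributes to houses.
Solution:

House | Team | Pet | Color | Profession
---------------------------------------
  1   | Gamma | bird | green | engineer
  2   | Alpha | dog | blue | teacher
  3   | Delta | cat | red | doctor
  4   | Beta | fish | white | lawyer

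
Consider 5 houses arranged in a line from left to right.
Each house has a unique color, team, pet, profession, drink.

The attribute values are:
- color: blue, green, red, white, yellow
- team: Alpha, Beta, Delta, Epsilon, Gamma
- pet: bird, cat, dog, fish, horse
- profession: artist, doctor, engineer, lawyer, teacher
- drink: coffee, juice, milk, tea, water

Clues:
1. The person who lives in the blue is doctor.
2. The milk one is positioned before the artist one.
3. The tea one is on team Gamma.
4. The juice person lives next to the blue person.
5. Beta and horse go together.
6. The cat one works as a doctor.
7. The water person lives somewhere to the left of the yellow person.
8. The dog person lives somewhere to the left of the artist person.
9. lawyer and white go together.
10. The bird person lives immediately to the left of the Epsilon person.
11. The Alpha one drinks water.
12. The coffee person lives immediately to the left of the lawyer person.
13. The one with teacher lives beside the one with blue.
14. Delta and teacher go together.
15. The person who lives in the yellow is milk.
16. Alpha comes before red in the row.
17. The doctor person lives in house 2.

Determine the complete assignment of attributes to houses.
Solution:

House | Color | Team | Pet | Profession | Drink
-----------------------------------------------
  1   | green | Delta | bird | teacher | juice
  2   | blue | Epsilon | cat | doctor | coffee
  3   | white | Alpha | dog | lawyer | water
  4   | yellow | Beta | horse | engineer | milk
  5   | red | Gamma | fish | artist | tea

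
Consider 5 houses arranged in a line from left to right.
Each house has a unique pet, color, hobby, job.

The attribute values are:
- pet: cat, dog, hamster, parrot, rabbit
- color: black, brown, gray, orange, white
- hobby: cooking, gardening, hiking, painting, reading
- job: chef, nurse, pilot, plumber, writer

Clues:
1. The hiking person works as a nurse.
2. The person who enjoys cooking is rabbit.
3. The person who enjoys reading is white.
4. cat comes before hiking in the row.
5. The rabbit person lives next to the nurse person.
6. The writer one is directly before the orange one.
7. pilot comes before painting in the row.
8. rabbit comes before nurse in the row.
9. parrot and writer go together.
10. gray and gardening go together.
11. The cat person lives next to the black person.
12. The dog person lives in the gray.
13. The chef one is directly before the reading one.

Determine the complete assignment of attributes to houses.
Solution:

House | Pet | Color | Hobby | Job
---------------------------------
  1   | dog | gray | gardening | chef
  2   | cat | white | reading | pilot
  3   | parrot | black | painting | writer
  4   | rabbit | orange | cooking | plumber
  5   | hamster | brown | hiking | nurse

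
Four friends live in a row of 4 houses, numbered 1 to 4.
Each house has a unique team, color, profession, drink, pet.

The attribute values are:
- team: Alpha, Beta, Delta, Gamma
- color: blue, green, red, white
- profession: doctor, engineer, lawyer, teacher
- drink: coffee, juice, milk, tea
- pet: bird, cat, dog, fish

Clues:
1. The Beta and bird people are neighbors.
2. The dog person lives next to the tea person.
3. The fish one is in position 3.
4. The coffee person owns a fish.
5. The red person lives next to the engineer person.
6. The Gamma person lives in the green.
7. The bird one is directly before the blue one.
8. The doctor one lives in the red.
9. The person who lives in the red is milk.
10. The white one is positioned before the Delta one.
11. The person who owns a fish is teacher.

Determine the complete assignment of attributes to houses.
Solution:

House | Team | Color | Profession | Drink | Pet
-----------------------------------------------
  1   | Beta | red | doctor | milk | dog
  2   | Alpha | white | engineer | tea | bird
  3   | Delta | blue | teacher | coffee | fish
  4   | Gamma | green | lawyer | juice | cat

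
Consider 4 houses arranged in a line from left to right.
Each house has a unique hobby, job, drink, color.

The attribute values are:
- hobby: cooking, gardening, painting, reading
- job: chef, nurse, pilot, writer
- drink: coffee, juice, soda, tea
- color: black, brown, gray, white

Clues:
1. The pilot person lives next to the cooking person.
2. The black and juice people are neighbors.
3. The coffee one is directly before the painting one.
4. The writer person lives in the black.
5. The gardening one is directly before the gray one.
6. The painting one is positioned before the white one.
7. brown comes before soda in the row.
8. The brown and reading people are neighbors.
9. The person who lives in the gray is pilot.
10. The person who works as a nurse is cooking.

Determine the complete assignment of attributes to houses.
Solution:

House | Hobby | Job | Drink | Color
-----------------------------------
  1   | gardening | writer | coffee | black
  2   | painting | pilot | juice | gray
  3   | cooking | nurse | tea | brown
  4   | reading | chef | soda | white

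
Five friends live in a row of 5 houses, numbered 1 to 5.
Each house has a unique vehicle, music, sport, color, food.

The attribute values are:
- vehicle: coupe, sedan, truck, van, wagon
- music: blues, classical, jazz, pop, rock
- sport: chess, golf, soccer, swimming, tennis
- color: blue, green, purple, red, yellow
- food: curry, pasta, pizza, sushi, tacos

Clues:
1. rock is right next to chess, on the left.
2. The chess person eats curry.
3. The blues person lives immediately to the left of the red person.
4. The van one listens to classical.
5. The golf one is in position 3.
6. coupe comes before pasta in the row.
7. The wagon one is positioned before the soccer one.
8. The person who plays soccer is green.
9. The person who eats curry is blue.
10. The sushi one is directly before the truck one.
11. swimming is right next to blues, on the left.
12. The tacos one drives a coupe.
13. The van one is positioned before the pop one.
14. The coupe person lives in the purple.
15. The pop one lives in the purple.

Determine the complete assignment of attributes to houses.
Solution:

House | Vehicle | Music | Sport | Color | Food
----------------------------------------------
  1   | wagon | rock | swimming | yellow | sushi
  2   | truck | blues | chess | blue | curry
  3   | van | classical | golf | red | pizza
  4   | coupe | pop | tennis | purple | tacos
  5   | sedan | jazz | soccer | green | pasta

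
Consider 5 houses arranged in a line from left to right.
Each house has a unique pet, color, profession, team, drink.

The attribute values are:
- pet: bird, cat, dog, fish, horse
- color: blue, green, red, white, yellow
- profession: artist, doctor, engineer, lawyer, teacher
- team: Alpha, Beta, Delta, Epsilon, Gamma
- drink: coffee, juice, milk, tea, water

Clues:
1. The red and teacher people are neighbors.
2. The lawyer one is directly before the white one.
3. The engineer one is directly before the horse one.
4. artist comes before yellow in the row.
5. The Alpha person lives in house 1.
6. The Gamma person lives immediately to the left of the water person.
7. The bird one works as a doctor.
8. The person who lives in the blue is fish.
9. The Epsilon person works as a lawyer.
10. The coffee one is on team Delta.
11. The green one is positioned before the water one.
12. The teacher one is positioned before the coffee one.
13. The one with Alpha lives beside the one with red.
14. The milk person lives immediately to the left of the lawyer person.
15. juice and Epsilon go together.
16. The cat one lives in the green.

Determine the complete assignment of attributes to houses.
Solution:

House | Pet | Color | Profession | Team | Drink
-----------------------------------------------
  1   | cat | green | engineer | Alpha | milk
  2   | horse | red | lawyer | Epsilon | juice
  3   | dog | white | teacher | Gamma | tea
  4   | fish | blue | artist | Beta | water
  5   | bird | yellow | doctor | Delta | coffee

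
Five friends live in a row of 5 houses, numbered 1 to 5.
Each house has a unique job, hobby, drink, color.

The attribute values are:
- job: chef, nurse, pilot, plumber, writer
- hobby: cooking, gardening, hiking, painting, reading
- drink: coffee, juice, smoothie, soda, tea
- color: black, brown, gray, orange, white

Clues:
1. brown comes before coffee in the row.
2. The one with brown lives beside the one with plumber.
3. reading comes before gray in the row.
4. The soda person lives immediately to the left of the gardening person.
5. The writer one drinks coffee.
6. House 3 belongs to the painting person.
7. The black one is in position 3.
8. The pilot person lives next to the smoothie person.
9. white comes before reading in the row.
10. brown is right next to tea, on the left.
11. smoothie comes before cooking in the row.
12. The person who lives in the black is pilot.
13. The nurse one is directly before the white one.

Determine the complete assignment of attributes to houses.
Solution:

House | Job | Hobby | Drink | Color
-----------------------------------
  1   | nurse | hiking | soda | brown
  2   | plumber | gardening | tea | white
  3   | pilot | painting | juice | black
  4   | chef | reading | smoothie | orange
  5   | writer | cooking | coffee | gray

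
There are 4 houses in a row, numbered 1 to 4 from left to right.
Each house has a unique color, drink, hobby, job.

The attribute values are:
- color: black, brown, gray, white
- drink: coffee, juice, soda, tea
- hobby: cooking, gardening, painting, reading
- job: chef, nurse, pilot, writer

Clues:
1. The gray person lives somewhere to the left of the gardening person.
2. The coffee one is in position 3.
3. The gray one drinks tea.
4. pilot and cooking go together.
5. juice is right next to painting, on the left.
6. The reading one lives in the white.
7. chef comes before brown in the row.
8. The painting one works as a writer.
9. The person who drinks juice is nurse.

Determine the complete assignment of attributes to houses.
Solution:

House | Color | Drink | Hobby | Job
-----------------------------------
  1   | white | juice | reading | nurse
  2   | gray | tea | painting | writer
  3   | black | coffee | gardening | chef
  4   | brown | soda | cooking | pilot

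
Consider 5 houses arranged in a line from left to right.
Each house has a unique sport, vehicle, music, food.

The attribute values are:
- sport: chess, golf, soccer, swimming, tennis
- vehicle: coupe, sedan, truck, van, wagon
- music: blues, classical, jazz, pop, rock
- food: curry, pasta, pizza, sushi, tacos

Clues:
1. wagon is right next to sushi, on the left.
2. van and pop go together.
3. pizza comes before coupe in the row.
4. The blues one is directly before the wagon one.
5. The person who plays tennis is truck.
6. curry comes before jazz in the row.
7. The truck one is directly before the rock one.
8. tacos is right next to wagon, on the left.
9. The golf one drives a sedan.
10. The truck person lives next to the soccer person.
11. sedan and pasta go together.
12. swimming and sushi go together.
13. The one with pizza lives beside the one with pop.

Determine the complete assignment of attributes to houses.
Solution:

House | Sport | Vehicle | Music | Food
--------------------------------------
  1   | tennis | truck | blues | tacos
  2   | soccer | wagon | rock | pizza
  3   | swimming | van | pop | sushi
  4   | chess | coupe | classical | curry
  5   | golf | sedan | jazz | pasta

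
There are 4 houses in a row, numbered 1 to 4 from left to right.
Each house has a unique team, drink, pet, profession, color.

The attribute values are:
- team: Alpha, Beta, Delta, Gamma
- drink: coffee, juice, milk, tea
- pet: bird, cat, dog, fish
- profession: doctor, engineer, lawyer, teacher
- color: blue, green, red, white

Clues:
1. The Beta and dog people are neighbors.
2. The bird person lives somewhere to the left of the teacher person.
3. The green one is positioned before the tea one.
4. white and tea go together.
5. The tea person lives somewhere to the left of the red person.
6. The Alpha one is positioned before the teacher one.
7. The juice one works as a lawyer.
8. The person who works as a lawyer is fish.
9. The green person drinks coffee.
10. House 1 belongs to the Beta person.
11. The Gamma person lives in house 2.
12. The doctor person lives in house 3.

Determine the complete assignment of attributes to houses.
Solution:

House | Team | Drink | Pet | Profession | Color
-----------------------------------------------
  1   | Beta | juice | fish | lawyer | blue
  2   | Gamma | coffee | dog | engineer | green
  3   | Alpha | tea | bird | doctor | white
  4   | Delta | milk | cat | teacher | red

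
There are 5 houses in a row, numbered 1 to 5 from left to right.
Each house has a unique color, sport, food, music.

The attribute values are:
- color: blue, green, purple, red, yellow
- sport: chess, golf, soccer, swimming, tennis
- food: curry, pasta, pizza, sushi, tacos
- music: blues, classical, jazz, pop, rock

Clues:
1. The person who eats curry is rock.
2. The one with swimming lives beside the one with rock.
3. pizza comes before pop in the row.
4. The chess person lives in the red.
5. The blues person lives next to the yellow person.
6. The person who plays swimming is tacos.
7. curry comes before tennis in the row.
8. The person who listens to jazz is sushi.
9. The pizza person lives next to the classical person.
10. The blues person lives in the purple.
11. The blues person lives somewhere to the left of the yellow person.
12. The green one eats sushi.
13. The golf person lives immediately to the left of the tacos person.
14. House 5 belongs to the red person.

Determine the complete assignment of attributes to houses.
Solution:

House | Color | Sport | Food | Music
------------------------------------
  1   | purple | golf | pizza | blues
  2   | yellow | swimming | tacos | classical
  3   | blue | soccer | curry | rock
  4   | green | tennis | sushi | jazz
  5   | red | chess | pasta | pop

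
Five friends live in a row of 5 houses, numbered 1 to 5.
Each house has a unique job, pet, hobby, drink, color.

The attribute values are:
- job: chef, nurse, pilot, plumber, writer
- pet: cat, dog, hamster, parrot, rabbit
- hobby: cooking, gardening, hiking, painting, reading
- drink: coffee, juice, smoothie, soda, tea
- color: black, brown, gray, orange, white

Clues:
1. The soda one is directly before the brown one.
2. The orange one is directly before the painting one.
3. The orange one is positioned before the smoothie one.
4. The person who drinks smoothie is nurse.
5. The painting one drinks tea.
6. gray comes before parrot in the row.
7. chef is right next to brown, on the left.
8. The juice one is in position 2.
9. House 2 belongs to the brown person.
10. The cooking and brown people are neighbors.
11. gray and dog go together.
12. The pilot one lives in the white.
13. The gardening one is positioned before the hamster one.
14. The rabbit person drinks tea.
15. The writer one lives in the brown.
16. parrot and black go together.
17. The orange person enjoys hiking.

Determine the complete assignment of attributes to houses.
Solution:

House | Job | Pet | Hobby | Drink | Color
-----------------------------------------
  1   | chef | dog | cooking | soda | gray
  2   | writer | cat | gardening | juice | brown
  3   | plumber | hamster | hiking | coffee | orange
  4   | pilot | rabbit | painting | tea | white
  5   | nurse | parrot | reading | smoothie | black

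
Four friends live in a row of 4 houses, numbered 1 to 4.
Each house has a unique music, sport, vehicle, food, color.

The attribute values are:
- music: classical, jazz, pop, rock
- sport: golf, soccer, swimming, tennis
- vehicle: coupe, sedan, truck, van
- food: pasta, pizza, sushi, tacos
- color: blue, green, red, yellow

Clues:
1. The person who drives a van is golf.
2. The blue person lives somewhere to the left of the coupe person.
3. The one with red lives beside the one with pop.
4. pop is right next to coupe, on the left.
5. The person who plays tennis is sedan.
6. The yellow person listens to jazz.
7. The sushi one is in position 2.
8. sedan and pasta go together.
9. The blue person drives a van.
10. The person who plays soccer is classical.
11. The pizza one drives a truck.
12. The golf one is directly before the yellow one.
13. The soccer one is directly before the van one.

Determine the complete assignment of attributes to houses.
Solution:

House | Music | Sport | Vehicle | Food | Color
----------------------------------------------
  1   | classical | soccer | truck | pizza | red
  2   | pop | golf | van | sushi | blue
  3   | jazz | swimming | coupe | tacos | yellow
  4   | rock | tennis | sedan | pasta | green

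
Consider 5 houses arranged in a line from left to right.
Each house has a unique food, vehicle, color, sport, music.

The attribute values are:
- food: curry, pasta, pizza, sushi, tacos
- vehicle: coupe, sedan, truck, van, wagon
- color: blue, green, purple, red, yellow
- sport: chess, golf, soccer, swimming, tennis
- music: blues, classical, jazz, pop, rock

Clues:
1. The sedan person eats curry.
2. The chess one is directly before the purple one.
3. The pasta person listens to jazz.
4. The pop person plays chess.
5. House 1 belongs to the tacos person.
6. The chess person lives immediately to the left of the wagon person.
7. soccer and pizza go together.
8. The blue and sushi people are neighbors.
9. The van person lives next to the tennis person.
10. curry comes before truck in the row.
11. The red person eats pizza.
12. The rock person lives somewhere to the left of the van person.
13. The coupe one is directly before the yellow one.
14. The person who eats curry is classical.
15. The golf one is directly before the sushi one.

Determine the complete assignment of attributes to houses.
Solution:

House | Food | Vehicle | Color | Sport | Music
----------------------------------------------
  1   | tacos | coupe | blue | golf | rock
  2   | sushi | van | yellow | chess | pop
  3   | pasta | wagon | purple | tennis | jazz
  4   | curry | sedan | green | swimming | classical
  5   | pizza | truck | red | soccer | blues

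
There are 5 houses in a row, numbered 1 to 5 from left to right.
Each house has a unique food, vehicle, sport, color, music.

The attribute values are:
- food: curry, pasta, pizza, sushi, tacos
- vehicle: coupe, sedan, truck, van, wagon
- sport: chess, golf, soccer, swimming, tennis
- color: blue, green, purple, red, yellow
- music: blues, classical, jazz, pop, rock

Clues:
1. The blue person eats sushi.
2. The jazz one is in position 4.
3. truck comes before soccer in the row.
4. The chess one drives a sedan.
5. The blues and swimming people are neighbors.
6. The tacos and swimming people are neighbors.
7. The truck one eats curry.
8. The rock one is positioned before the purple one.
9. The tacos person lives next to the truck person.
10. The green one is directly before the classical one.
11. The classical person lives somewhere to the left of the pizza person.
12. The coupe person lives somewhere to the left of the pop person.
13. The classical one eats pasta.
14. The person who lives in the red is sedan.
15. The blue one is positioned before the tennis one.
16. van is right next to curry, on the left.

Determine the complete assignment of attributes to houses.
Solution:

House | Food | Vehicle | Sport | Color | Music
----------------------------------------------
  1   | tacos | van | golf | yellow | blues
  2   | curry | truck | swimming | green | rock
  3   | pasta | sedan | chess | red | classical
  4   | sushi | coupe | soccer | blue | jazz
  5   | pizza | wagon | tennis | purple | pop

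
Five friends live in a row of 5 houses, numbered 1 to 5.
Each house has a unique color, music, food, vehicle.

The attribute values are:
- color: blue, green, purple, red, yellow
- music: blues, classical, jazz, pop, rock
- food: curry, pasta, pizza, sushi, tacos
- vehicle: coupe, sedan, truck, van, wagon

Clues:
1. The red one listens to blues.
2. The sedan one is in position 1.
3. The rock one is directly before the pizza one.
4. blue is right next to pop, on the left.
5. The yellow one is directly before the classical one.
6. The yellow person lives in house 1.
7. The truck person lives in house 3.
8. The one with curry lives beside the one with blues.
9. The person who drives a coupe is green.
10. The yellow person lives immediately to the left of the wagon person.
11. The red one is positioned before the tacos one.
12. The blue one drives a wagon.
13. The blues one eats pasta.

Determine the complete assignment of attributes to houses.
Solution:

House | Color | Music | Food | Vehicle
--------------------------------------
  1   | yellow | rock | sushi | sedan
  2   | blue | classical | pizza | wagon
  3   | purple | pop | curry | truck
  4   | red | blues | pasta | van
  5   | green | jazz | tacos | coupe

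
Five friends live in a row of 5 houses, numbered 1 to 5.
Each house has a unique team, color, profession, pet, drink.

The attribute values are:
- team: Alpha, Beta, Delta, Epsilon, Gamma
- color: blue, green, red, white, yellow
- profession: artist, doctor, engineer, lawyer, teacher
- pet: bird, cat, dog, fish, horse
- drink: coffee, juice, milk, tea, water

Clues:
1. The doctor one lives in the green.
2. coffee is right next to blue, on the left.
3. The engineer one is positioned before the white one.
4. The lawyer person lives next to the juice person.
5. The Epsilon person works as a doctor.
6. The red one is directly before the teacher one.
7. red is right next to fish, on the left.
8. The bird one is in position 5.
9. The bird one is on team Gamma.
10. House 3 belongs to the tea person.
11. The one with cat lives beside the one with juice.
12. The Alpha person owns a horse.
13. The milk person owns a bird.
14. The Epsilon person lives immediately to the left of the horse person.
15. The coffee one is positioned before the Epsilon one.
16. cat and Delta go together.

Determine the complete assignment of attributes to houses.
Solution:

House | Team | Color | Profession | Pet | Drink
-----------------------------------------------
  1   | Delta | red | lawyer | cat | coffee
  2   | Beta | blue | teacher | fish | juice
  3   | Epsilon | green | doctor | dog | tea
  4   | Alpha | yellow | engineer | horse | water
  5   | Gamma | white | artist | bird | milk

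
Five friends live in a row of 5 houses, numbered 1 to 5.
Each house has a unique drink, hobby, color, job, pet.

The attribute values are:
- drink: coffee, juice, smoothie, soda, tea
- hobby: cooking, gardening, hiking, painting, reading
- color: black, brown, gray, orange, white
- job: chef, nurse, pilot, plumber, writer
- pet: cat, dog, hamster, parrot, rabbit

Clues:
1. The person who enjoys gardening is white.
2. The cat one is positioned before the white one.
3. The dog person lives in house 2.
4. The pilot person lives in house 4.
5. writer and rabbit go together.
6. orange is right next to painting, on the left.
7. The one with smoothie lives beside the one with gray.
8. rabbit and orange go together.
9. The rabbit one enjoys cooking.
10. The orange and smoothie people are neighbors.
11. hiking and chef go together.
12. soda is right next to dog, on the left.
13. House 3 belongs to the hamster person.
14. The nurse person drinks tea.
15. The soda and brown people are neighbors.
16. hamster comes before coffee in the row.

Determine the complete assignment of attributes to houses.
Solution:

House | Drink | Hobby | Color | Job | Pet
-----------------------------------------
  1   | soda | cooking | orange | writer | rabbit
  2   | smoothie | painting | brown | plumber | dog
  3   | juice | hiking | gray | chef | hamster
  4   | coffee | reading | black | pilot | cat
  5   | tea | gardening | white | nurse | parrot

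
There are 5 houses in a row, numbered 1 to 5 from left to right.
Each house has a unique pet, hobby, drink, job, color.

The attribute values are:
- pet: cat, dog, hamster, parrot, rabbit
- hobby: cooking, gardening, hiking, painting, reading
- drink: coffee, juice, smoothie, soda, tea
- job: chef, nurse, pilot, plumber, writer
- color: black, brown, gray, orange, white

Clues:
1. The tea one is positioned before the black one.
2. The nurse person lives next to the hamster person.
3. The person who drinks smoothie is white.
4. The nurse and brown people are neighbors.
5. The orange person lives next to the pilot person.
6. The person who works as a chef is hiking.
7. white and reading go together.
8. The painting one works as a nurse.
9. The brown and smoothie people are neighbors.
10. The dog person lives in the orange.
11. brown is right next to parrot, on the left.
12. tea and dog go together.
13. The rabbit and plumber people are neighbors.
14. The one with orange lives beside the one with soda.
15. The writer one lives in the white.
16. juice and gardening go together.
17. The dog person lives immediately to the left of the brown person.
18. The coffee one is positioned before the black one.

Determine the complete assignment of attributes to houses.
Solution:

House | Pet | Hobby | Drink | Job | Color
-----------------------------------------
  1   | dog | painting | tea | nurse | orange
  2   | hamster | cooking | soda | pilot | brown
  3   | parrot | reading | smoothie | writer | white
  4   | rabbit | hiking | coffee | chef | gray
  5   | cat | gardening | juice | plumber | black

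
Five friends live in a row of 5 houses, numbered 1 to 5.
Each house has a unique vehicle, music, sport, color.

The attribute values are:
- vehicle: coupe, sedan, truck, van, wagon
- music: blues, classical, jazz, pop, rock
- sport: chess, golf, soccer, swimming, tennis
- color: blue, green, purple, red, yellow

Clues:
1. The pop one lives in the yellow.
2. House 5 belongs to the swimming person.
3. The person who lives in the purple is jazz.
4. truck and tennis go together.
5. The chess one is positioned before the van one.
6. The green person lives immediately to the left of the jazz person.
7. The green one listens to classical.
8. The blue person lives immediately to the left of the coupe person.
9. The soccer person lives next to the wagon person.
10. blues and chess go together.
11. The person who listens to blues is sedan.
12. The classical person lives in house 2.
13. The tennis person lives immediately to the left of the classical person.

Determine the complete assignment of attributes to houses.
Solution:

House | Vehicle | Music | Sport | Color
---------------------------------------
  1   | truck | rock | tennis | blue
  2   | coupe | classical | soccer | green
  3   | wagon | jazz | golf | purple
  4   | sedan | blues | chess | red
  5   | van | pop | swimming | yellow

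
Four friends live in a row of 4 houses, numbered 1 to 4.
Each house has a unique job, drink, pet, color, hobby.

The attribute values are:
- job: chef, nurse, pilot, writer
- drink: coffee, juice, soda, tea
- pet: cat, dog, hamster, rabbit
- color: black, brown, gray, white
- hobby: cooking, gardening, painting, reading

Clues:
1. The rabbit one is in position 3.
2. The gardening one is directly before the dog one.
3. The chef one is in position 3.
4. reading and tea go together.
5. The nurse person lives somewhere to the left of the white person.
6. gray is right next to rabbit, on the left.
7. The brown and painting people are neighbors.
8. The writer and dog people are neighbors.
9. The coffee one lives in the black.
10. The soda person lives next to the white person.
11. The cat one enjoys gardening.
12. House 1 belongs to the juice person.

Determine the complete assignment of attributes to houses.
Solution:

House | Job | Drink | Pet | Color | Hobby
-----------------------------------------
  1   | writer | juice | cat | brown | gardening
  2   | nurse | soda | dog | gray | painting
  3   | chef | tea | rabbit | white | reading
  4   | pilot | coffee | hamster | black | cooking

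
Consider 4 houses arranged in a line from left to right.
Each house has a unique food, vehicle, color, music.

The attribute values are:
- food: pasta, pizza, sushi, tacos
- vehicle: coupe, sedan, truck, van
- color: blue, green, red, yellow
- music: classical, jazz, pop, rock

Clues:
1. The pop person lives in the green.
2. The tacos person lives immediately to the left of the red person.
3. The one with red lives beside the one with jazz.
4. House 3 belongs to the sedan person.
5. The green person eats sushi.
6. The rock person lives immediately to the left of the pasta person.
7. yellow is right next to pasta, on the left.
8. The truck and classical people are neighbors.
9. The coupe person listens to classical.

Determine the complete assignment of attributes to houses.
Solution:

House | Food | Vehicle | Color | Music
--------------------------------------
  1   | tacos | truck | yellow | rock
  2   | pasta | coupe | red | classical
  3   | pizza | sedan | blue | jazz
  4   | sushi | van | green | pop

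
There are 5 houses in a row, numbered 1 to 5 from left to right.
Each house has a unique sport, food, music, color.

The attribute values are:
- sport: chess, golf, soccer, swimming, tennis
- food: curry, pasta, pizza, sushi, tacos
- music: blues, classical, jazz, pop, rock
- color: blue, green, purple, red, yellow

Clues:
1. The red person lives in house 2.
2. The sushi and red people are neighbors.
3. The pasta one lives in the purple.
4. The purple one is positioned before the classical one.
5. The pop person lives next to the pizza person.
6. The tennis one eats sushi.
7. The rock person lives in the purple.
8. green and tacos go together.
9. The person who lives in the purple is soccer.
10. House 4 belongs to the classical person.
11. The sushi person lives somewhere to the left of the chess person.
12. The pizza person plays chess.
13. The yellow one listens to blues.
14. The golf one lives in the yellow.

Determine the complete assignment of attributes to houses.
Solution:

House | Sport | Food | Music | Color
------------------------------------
  1   | tennis | sushi | pop | blue
  2   | chess | pizza | jazz | red
  3   | soccer | pasta | rock | purple
  4   | swimming | tacos | classical | green
  5   | golf | curry | blues | yellow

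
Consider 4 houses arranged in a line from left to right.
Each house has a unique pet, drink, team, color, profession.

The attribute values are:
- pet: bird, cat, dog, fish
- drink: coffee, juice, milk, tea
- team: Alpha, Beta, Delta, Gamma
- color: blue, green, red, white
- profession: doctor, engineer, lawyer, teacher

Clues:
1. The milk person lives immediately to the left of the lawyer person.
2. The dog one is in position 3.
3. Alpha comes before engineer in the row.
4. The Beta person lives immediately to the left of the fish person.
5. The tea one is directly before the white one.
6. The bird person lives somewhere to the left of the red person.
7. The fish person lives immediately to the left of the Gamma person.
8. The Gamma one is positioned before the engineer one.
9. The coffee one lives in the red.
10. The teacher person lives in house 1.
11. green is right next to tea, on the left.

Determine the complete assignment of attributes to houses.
Solution:

House | Pet | Drink | Team | Color | Profession
-----------------------------------------------
  1   | bird | milk | Beta | green | teacher
  2   | fish | tea | Alpha | blue | lawyer
  3   | dog | juice | Gamma | white | doctor
  4   | cat | coffee | Delta | red | engineer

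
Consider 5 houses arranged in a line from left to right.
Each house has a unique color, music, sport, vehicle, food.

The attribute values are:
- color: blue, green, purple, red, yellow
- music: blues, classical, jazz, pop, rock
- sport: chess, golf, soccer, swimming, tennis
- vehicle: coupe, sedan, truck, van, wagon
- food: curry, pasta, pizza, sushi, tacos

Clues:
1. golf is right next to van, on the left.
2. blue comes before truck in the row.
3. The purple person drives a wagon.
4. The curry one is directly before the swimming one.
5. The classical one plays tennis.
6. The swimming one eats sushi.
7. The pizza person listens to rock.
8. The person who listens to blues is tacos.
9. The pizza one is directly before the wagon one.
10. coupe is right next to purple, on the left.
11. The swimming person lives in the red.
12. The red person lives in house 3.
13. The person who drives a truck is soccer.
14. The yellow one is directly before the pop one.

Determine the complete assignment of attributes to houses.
Solution:

House | Color | Music | Sport | Vehicle | Food
----------------------------------------------
  1   | yellow | rock | chess | coupe | pizza
  2   | purple | pop | golf | wagon | curry
  3   | red | jazz | swimming | van | sushi
  4   | blue | classical | tennis | sedan | pasta
  5   | green | blues | soccer | truck | tacos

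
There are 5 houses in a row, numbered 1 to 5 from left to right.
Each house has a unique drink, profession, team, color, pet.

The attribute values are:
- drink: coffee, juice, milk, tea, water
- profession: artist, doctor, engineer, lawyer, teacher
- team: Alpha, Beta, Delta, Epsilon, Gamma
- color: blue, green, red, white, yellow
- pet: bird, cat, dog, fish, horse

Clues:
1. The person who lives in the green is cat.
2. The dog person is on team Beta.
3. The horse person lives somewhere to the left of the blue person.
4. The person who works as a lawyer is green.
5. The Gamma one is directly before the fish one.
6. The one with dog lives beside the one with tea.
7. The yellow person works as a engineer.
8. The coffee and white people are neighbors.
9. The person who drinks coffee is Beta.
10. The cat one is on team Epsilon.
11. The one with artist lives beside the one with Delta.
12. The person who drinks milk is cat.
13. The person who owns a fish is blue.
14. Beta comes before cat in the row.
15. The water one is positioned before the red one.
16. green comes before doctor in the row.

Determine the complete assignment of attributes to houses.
Solution:

House | Drink | Profession | Team | Color | Pet
-----------------------------------------------
  1   | coffee | engineer | Beta | yellow | dog
  2   | tea | artist | Gamma | white | horse
  3   | water | teacher | Delta | blue | fish
  4   | milk | lawyer | Epsilon | green | cat
  5   | juice | doctor | Alpha | red | bird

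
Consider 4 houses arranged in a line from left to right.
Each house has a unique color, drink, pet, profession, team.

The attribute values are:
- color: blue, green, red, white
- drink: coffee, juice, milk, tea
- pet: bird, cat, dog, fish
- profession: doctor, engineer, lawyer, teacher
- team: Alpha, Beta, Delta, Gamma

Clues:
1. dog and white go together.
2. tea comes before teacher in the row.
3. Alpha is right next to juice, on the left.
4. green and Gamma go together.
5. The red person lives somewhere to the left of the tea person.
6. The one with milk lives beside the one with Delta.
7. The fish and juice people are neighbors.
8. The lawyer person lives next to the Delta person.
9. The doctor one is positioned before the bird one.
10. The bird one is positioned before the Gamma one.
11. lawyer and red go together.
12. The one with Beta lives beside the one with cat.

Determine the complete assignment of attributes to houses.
Solution:

House | Color | Drink | Pet | Profession | Team
-----------------------------------------------
  1   | red | milk | fish | lawyer | Alpha
  2   | white | juice | dog | doctor | Delta
  3   | blue | tea | bird | engineer | Beta
  4   | green | coffee | cat | teacher | Gamma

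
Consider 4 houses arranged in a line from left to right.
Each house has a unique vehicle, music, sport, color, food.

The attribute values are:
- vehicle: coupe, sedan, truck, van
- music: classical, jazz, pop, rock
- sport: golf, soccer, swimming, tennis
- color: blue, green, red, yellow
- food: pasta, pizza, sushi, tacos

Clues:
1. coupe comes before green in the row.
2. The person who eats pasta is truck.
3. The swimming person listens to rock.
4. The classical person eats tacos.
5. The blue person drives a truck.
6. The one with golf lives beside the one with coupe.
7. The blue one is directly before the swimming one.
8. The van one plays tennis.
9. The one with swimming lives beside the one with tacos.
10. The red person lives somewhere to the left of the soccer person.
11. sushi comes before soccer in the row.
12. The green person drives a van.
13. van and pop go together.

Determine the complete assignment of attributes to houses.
Solution:

House | Vehicle | Music | Sport | Color | Food
----------------------------------------------
  1   | truck | jazz | golf | blue | pasta
  2   | coupe | rock | swimming | red | sushi
  3   | sedan | classical | soccer | yellow | tacos
  4   | van | pop | tennis | green | pizza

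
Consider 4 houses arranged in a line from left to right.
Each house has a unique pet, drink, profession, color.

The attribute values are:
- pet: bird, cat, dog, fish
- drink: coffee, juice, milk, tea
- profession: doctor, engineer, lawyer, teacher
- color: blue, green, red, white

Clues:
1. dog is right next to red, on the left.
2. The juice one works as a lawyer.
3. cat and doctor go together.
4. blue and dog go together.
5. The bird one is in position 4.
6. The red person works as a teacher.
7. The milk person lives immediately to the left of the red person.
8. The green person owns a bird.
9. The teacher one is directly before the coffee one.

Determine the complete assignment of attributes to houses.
Solution:

House | Pet | Drink | Profession | Color
----------------------------------------
  1   | dog | milk | engineer | blue
  2   | fish | tea | teacher | red
  3   | cat | coffee | doctor | white
  4   | bird | juice | lawyer | green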